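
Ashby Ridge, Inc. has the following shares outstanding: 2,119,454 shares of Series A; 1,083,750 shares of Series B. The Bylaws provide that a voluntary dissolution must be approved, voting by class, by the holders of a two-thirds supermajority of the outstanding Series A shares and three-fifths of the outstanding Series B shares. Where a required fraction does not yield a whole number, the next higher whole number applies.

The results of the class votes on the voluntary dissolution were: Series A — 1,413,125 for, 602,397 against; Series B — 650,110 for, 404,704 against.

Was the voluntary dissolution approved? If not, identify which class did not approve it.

Series A: 2/3 of 2119454 = 1412969.33, rounded up to 1412970; 1,412,970 required, 1,413,125 in favor — approved.
Series B: 3/5 of 1083750 = 650250; 650,250 required, 650,110 in favor — not approved.

Not approved — the Series B shares did not give the required vote.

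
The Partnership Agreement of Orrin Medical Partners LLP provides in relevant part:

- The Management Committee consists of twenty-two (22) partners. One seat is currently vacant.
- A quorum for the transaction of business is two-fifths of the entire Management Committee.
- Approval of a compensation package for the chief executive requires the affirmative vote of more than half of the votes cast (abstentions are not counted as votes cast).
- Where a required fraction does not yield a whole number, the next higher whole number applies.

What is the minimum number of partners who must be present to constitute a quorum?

2/5 of 22 = 8.80, rounded up to 9.

9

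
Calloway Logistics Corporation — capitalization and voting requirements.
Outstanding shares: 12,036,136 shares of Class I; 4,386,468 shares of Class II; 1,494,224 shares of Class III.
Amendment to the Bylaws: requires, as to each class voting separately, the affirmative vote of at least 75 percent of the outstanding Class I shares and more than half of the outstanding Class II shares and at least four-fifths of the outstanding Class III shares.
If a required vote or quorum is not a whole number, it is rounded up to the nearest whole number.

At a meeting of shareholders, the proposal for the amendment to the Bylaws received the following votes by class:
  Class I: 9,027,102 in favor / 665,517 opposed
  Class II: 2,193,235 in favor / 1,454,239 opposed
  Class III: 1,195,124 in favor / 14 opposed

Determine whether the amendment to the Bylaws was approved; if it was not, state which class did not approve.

Not approved — the Class III shares did not give the required vote.

Class I: 3/4 of 12036136 = 9027102; 9,027,102 required, 9,027,102 in favor — approved.
Class II: a majority of 4386468 is 2193235; 2,193,235 required, 2,193,235 in favor — approved.
Class III: 4/5 of 1494224 = 1195379.20, rounded up to 1195380; 1,195,380 required, 1,195,124 in favor — not approved.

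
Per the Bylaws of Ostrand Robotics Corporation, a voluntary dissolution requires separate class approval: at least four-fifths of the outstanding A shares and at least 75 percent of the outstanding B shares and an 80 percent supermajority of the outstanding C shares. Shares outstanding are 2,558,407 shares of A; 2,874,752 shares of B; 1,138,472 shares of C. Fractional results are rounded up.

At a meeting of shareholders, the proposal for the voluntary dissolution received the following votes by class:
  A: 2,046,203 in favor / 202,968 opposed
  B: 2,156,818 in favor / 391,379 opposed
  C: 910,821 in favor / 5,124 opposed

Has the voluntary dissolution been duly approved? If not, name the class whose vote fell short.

Not approved — the A shares did not give the required vote.

A: 4/5 of 2558407 = 2046725.60, rounded up to 2046726; 2,046,726 required, 2,046,203 in favor — not approved.
B: 3/4 of 2874752 = 2156064; 2,156,064 required, 2,156,818 in favor — approved.
C: 4/5 of 1138472 = 910777.60, rounded up to 910778; 910,778 required, 910,821 in favor — approved.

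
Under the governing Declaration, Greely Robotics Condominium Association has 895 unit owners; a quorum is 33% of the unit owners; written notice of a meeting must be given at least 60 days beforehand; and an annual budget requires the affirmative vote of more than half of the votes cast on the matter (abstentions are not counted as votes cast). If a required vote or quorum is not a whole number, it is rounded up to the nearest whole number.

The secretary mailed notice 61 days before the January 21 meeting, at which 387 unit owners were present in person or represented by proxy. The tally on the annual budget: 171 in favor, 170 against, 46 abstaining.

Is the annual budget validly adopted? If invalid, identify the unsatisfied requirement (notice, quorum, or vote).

Notice: 61 days given; 60 required. Satisfied.
Quorum: 33% of 895 = 295.35, rounded up to 296; 387 present. Satisfied.
Vote: requires a majority of the votes cast (387 − 46 abstaining = 341); a majority of 341 is 171, so 171 needed; 171 in favor. Satisfied.

Valid — all requirements satisfied.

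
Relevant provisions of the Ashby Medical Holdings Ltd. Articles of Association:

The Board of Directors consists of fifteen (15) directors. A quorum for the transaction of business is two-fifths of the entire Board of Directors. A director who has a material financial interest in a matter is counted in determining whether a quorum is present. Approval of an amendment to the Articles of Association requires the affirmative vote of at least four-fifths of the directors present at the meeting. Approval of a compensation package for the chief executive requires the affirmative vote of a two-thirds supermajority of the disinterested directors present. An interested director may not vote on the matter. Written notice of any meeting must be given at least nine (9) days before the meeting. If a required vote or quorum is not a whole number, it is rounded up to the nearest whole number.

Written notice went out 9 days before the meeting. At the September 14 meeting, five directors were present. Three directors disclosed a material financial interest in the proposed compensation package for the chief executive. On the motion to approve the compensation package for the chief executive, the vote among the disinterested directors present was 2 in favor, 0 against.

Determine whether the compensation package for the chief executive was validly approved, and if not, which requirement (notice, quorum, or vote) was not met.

Invalid — quorum requirement not satisfied.

Notice: 9 days given; 9 required (9 ≥ 9). Satisfied.
Quorum: 5 present (interested directors count toward quorum); quorum is 6. Not satisfied.
Vote: the compensation package for the chief executive requires two-thirds of the disinterested directors present (5 − 3 = 2). 2/3 of 2 = 1.33, rounded up to 2, so 2 affirmative votes are needed; 2 voted in favor. Satisfied. (Moot — without a quorum no business can be validly transacted.)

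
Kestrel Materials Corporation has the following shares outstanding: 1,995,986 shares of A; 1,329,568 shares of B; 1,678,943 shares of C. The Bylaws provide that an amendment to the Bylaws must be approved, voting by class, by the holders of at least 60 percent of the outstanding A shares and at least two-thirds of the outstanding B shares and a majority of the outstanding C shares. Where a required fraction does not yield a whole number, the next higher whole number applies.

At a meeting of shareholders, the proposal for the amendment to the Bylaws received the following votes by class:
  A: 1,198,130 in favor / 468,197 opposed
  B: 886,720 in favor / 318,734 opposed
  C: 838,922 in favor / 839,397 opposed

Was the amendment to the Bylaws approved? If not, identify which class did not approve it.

A: 3/5 of 1995986 = 1197591.60, rounded up to 1197592; 1,197,592 required, 1,198,130 in favor — approved.
B: 2/3 of 1329568 = 886378.67, rounded up to 886379; 886,379 required, 886,720 in favor — approved.
C: a majority of 1678943 is 839472; 839,472 required, 838,922 in favor — not approved.

Not approved — the C shares did not give the required vote.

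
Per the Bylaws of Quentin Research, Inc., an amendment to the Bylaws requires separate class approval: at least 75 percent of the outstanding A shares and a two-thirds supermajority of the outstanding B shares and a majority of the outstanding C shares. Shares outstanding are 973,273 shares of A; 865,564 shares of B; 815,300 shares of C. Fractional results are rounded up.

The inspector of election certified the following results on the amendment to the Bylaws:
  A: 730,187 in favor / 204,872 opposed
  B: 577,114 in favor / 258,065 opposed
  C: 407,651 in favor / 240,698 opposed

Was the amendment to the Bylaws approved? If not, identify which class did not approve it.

Approved — every class gave the required vote.

A: 3/4 of 973273 = 729954.75, rounded up to 729955; 729,955 required, 730,187 in favor — approved.
B: 2/3 of 865564 = 577042.67, rounded up to 577043; 577,043 required, 577,114 in favor — approved.
C: a majority of 815300 is 407651; 407,651 required, 407,651 in favor — approved.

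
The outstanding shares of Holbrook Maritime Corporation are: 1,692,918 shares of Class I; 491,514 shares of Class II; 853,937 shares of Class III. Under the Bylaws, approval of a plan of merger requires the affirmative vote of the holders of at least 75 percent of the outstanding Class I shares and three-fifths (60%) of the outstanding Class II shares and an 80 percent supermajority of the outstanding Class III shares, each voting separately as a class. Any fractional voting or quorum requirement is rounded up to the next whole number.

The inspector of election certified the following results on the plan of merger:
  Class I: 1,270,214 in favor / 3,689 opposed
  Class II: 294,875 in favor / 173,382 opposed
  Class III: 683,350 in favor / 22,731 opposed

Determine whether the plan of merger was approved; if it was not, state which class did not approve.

Not approved — the Class II shares did not give the required vote.

Class I: 3/4 of 1692918 = 1269688.50, rounded up to 1269689; 1,269,689 required, 1,270,214 in favor — approved.
Class II: 3/5 of 491514 = 294908.40, rounded up to 294909; 294,909 required, 294,875 in favor — not approved.
Class III: 4/5 of 853937 = 683149.60, rounded up to 683150; 683,150 required, 683,350 in favor — approved.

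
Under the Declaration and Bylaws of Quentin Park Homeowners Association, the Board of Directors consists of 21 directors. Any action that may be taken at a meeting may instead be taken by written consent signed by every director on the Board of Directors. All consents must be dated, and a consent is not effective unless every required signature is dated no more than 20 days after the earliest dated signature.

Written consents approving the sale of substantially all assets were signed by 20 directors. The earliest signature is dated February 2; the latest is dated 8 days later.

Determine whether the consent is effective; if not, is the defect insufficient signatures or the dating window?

Not effective — insufficient signatures.

Signatures required: every one of 21 — unanimous means all 21, so 21 needed; 20 signed. Insufficient.
Dating window: the latest signature is 8 days after the earliest; the limit is 20 days. Within the window.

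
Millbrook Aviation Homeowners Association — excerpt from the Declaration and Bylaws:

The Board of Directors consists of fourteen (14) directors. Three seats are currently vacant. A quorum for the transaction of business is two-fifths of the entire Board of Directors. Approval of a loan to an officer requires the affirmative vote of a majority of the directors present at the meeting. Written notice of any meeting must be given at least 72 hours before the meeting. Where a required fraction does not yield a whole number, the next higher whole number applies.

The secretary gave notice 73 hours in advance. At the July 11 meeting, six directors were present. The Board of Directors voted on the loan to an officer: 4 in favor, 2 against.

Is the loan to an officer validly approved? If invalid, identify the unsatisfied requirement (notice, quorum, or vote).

Valid — all requirements satisfied.

Notice: 73 hours given; 72 required (73 ≥ 72). Satisfied.
Quorum: 6 present; quorum is 6. Satisfied.
Vote: the loan to an officer requires a majority of the directors present (6). A majority of 6 is 4, so 4 affirmative votes are needed; 4 voted in favor. Satisfied.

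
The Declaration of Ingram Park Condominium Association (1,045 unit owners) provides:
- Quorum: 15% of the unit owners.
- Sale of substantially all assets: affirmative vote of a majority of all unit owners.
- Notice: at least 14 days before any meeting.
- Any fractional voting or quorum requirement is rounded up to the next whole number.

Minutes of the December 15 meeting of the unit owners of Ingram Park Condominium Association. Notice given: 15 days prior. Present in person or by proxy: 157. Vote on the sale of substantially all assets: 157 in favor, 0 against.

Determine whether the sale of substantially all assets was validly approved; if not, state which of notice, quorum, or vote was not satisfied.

Notice: 15 days given; 14 required. Satisfied.
Quorum: 15% of 1,045 = 156.75, rounded up to 157; 157 present. Satisfied.
Vote: requires a majority of all unit owners (1,045); a majority of 1045 is 523, so 523 needed; 157 in favor. Not satisfied.

Invalid — vote requirement not satisfied.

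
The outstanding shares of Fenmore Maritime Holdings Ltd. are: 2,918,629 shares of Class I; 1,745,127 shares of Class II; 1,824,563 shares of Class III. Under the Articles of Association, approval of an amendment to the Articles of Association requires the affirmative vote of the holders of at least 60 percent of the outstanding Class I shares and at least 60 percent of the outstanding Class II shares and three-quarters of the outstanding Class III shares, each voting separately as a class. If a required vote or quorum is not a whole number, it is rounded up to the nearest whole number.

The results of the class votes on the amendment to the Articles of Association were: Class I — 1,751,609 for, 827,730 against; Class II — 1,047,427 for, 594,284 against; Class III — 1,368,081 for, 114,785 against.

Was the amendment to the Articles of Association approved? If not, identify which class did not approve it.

Not approved — the Class III shares did not give the required vote.

Class I: 3/5 of 2918629 = 1751177.40, rounded up to 1751178; 1,751,178 required, 1,751,609 in favor — approved.
Class II: 3/5 of 1745127 = 1047076.20, rounded up to 1047077; 1,047,077 required, 1,047,427 in favor — approved.
Class III: 3/4 of 1824563 = 1368422.25, rounded up to 1368423; 1,368,423 required, 1,368,081 in favor — not approved.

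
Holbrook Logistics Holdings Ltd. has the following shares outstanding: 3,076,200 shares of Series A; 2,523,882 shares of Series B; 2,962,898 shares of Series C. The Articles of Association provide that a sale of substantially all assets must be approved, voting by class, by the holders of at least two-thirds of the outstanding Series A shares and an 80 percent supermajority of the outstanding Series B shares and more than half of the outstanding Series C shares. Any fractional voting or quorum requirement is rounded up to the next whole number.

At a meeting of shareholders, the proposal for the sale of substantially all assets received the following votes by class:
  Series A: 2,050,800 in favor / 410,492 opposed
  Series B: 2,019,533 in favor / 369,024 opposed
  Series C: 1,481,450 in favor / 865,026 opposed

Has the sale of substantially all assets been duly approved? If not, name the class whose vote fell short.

Series A: 2/3 of 3076200 = 2050800; 2,050,800 required, 2,050,800 in favor — approved.
Series B: 4/5 of 2523882 = 2019105.60, rounded up to 2019106; 2,019,106 required, 2,019,533 in favor — approved.
Series C: a majority of 2962898 is 1481450; 1,481,450 required, 1,481,450 in favor — approved.

Approved — every class gave the required vote.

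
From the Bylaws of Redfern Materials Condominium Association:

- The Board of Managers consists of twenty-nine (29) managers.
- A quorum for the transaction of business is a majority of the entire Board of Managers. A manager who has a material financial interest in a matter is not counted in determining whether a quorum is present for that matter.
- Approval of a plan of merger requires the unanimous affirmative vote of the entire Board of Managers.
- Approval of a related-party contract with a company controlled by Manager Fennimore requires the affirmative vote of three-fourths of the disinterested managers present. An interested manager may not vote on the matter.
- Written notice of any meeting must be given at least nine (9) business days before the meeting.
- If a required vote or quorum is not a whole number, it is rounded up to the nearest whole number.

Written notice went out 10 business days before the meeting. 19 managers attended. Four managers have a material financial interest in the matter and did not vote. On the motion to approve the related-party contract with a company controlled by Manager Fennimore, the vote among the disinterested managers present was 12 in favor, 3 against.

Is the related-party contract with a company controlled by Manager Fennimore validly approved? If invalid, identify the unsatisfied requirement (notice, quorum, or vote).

Notice: 10 business days given; 9 required (10 ≥ 9). Satisfied.
Quorum: 19 present, but the 4 interested managers do not count, leaving 15. Quorum is 15. Satisfied.
Vote: the related-party contract with a company controlled by Manager Fennimore requires three-fourths of the disinterested managers present (19 − 4 = 15). 3/4 of 15 = 11.25, rounded up to 12, so 12 affirmative votes are needed; 12 voted in favor. Satisfied.

Valid — all requirements satisfied.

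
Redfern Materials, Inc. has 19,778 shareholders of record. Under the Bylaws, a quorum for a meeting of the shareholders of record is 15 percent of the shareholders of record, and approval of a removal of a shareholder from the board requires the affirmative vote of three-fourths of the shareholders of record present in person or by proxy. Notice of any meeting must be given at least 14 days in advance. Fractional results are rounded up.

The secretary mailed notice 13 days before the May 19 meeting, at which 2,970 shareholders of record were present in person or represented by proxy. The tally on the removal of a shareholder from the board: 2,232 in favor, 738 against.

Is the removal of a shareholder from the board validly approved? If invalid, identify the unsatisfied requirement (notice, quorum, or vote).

Invalid — notice requirement not satisfied.

Notice: 13 days given; 14 required. Not satisfied.
Quorum: 15% of 19,778 = 2,966.70, rounded up to 2,967; 2,970 present. Satisfied.
Vote: requires three-fourths of those present (2,970); 3/4 of 2970 = 2227.50, rounded up to 2228, so 2,228 needed; 2,232 in favor. Satisfied.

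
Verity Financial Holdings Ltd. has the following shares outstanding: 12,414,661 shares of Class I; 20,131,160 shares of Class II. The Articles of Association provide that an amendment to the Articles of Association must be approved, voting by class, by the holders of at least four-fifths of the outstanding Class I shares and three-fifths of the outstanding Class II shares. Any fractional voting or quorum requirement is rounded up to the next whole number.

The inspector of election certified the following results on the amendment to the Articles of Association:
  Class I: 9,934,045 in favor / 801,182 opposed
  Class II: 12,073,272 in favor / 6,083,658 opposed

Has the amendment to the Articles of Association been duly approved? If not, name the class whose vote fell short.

Class I: 4/5 of 12414661 = 9931728.80, rounded up to 9931729; 9,931,729 required, 9,934,045 in favor — approved.
Class II: 3/5 of 20131160 = 12078696; 12,078,696 required, 12,073,272 in favor — not approved.

Not approved — the Class II shares did not give the required vote.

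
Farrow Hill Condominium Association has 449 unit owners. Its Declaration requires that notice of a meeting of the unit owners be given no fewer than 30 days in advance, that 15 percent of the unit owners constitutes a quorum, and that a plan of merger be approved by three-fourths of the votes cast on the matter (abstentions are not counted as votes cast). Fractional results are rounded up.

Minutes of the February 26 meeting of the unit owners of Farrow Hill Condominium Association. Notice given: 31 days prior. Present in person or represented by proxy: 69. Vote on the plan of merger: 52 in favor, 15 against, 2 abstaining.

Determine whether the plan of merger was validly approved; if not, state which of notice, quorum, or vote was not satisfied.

Notice: 31 days given; 30 required. Satisfied.
Quorum: 15% of 449 = 67.35, rounded up to 68; 69 present. Satisfied.
Vote: requires three-fourths of the votes cast (69 − 2 abstaining = 67); 3/4 of 67 = 50.25, rounded up to 51, so 51 needed; 52 in favor. Satisfied.

Valid — all requirements satisfied.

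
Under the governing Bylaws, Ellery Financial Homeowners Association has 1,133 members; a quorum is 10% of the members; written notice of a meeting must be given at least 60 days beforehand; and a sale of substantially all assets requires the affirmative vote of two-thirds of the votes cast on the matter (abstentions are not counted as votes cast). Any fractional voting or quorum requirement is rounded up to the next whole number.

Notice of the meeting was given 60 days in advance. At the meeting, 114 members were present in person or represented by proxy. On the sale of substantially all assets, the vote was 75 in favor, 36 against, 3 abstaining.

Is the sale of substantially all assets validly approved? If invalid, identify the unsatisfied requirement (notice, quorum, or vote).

Valid — all requirements satisfied.

Notice: 60 days given; 60 required. Satisfied.
Quorum: 10% of 1,133 = 113.30, rounded up to 114; 114 present. Satisfied.
Vote: requires two-thirds of the votes cast (114 − 3 abstaining = 111); 2/3 of 111 = 74, so 74 needed; 75 in favor. Satisfied.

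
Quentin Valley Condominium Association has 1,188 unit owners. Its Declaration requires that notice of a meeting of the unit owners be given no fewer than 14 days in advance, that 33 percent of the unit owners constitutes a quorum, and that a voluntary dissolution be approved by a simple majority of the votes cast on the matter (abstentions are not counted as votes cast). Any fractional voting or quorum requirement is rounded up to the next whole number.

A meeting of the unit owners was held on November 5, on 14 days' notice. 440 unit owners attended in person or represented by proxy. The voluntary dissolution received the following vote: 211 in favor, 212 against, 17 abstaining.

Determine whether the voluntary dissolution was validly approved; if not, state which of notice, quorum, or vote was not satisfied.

Notice: 14 days given; 14 required. Satisfied.
Quorum: 33% of 1,188 = 392.04, rounded up to 393; 440 present. Satisfied.
Vote: requires a majority of the votes cast (440 − 17 abstaining = 423); a majority of 423 is 212, so 212 needed; 211 in favor. Not satisfied.

Invalid — vote requirement not satisfied.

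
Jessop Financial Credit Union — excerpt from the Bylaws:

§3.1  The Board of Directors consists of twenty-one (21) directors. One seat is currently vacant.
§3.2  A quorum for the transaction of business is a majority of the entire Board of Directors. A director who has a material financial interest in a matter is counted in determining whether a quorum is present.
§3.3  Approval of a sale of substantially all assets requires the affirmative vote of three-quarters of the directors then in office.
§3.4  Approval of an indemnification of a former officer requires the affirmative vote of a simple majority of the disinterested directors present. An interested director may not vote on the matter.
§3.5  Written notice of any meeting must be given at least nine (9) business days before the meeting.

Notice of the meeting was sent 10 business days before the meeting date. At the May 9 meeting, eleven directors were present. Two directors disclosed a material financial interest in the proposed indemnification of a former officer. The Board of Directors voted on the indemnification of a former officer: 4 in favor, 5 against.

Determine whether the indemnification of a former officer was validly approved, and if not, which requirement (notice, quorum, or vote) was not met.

Invalid — vote requirement not satisfied.

Notice: 10 business days given; 9 required (10 ≥ 9). Satisfied.
Quorum: 11 present (interested directors count toward quorum); quorum is 11. Satisfied.
Vote: the indemnification of a former officer requires a majority of the disinterested directors present (11 − 2 = 9). A majority of 9 is 5, so 5 affirmative votes are needed; 4 voted in favor. Not satisfied.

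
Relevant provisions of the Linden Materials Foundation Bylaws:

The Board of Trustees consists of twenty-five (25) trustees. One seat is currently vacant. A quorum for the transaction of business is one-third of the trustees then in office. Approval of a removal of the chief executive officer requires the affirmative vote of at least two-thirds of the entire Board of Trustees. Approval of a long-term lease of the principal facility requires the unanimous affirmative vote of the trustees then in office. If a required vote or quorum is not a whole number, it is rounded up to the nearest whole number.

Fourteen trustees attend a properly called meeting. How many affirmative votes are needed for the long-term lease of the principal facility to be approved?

24

The long-term lease of the principal facility requires the unanimous vote of the trustees then in office (24).
Unanimous means all 24.
(Only 14 can vote, so the long-term lease of the principal facility cannot pass at this meeting, but the required vote is still 24.)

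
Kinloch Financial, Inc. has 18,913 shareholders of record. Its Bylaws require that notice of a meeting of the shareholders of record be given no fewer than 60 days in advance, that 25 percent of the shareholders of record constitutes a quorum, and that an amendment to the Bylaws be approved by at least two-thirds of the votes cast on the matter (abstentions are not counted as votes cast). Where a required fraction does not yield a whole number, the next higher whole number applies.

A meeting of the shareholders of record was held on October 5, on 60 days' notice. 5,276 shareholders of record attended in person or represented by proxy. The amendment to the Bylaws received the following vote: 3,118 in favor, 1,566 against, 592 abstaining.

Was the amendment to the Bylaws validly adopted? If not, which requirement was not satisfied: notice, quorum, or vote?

Invalid — vote requirement not satisfied.

Notice: 60 days given; 60 required. Satisfied.
Quorum: 25% of 18,913 = 4,728.25, rounded up to 4,729; 5,276 present. Satisfied.
Vote: requires two-thirds of the votes cast (5,276 − 592 abstaining = 4,684); 2/3 of 4684 = 3122.67, rounded up to 3123, so 3,123 needed; 3,118 in favor. Not satisfied.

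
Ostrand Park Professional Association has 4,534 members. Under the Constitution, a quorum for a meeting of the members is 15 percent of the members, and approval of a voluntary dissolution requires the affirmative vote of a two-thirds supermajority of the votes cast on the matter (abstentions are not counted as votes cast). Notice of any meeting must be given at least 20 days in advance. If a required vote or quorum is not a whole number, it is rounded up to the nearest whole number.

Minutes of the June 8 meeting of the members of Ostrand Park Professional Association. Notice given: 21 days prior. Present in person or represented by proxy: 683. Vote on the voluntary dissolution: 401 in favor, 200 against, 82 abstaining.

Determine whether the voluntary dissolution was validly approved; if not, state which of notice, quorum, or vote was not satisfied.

Valid — all requirements satisfied.

Notice: 21 days given; 20 required. Satisfied.
Quorum: 15% of 4,534 = 680.10, rounded up to 681; 683 present. Satisfied.
Vote: requires two-thirds of the votes cast (683 − 82 abstaining = 601); 2/3 of 601 = 400.67, rounded up to 401, so 401 needed; 401 in favor. Satisfied.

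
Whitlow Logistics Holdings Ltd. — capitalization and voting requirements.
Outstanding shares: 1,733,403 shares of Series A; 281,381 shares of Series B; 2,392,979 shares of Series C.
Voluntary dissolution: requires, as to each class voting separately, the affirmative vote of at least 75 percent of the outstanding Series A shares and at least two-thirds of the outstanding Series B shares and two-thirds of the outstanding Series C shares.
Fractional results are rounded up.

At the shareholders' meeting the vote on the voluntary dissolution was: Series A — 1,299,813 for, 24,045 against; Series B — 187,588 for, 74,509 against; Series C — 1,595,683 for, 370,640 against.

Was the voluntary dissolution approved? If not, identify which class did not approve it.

Not approved — the Series A shares did not give the required vote.

Series A: 3/4 of 1733403 = 1300052.25, rounded up to 1300053; 1,300,053 required, 1,299,813 in favor — not approved.
Series B: 2/3 of 281381 = 187587.33, rounded up to 187588; 187,588 required, 187,588 in favor — approved.
Series C: 2/3 of 2392979 = 1595319.33, rounded up to 1595320; 1,595,320 required, 1,595,683 in favor — approved.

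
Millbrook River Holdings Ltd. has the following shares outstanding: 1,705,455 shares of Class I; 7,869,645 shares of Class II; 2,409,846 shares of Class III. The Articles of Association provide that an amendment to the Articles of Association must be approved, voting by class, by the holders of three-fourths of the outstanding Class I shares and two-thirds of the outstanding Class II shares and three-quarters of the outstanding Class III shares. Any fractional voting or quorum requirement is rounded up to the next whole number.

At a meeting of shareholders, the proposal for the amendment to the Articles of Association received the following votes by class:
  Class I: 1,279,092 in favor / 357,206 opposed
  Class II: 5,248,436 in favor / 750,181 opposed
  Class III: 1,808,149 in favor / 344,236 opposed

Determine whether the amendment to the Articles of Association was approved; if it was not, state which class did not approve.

Class I: 3/4 of 1705455 = 1279091.25, rounded up to 1279092; 1,279,092 required, 1,279,092 in favor — approved.
Class II: 2/3 of 7869645 = 5246430; 5,246,430 required, 5,248,436 in favor — approved.
Class III: 3/4 of 2409846 = 1807384.50, rounded up to 1807385; 1,807,385 required, 1,808,149 in favor — approved.

Approved — every class gave the required vote.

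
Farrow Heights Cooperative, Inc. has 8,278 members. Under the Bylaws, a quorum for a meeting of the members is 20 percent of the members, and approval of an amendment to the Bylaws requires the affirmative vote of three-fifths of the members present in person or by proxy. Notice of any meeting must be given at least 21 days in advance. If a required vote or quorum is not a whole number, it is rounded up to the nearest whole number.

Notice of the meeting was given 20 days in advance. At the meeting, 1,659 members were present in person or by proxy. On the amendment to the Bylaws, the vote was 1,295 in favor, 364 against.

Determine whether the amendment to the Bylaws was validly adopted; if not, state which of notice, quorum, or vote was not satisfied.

Invalid — notice requirement not satisfied.

Notice: 20 days given; 21 required. Not satisfied.
Quorum: 20% of 8,278 = 1,655.60, rounded up to 1,656; 1,659 present. Satisfied.
Vote: requires three-fifths of those present (1,659); 3/5 of 1659 = 995.40, rounded up to 996, so 996 needed; 1,295 in favor. Satisfied.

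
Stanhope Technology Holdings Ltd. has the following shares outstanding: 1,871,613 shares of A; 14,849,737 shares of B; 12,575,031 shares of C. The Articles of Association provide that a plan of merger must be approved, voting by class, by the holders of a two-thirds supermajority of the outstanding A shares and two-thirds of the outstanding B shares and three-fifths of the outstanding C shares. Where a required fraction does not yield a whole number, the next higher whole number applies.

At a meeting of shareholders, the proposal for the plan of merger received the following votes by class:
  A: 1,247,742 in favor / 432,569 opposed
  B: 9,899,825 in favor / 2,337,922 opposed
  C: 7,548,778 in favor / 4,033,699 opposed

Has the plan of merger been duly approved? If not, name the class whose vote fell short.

Approved — every class gave the required vote.

A: 2/3 of 1871613 = 1247742; 1,247,742 required, 1,247,742 in favor — approved.
B: 2/3 of 14849737 = 9899824.67, rounded up to 9899825; 9,899,825 required, 9,899,825 in favor — approved.
C: 3/5 of 12575031 = 7545018.60, rounded up to 7545019; 7,545,019 required, 7,548,778 in favor — approved.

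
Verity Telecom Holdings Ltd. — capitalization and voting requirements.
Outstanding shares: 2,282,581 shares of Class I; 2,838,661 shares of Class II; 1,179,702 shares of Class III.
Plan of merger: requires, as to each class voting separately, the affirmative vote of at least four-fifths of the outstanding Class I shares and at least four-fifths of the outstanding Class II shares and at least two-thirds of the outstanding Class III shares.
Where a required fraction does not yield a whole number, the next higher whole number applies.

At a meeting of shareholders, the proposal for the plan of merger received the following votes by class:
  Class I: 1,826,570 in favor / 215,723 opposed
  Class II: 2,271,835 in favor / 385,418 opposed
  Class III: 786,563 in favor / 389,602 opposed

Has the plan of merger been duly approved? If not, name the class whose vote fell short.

Approved — every class gave the required vote.

Class I: 4/5 of 2282581 = 1826064.80, rounded up to 1826065; 1,826,065 required, 1,826,570 in favor — approved.
Class II: 4/5 of 2838661 = 2270928.80, rounded up to 2270929; 2,270,929 required, 2,271,835 in favor — approved.
Class III: 2/3 of 1179702 = 786468; 786,468 required, 786,563 in favor — approved.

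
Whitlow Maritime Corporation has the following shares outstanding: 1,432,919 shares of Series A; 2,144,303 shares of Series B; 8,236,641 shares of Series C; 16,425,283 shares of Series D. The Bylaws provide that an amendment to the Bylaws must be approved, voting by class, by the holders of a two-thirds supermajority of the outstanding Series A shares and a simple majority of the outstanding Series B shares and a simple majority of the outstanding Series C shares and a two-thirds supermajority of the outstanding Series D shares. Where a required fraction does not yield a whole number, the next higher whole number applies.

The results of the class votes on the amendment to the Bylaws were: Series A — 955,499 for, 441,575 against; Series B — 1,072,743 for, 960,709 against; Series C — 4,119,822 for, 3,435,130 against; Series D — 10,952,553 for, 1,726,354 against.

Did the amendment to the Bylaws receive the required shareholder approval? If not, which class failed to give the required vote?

Approved — every class gave the required vote.

Series A: 2/3 of 1432919 = 955279.33, rounded up to 955280; 955,280 required, 955,499 in favor — approved.
Series B: a majority of 2144303 is 1072152; 1,072,152 required, 1,072,743 in favor — approved.
Series C: a majority of 8236641 is 4118321; 4,118,321 required, 4,119,822 in favor — approved.
Series D: 2/3 of 16425283 = 10950188.67, rounded up to 10950189; 10,950,189 required, 10,952,553 in favor — approved.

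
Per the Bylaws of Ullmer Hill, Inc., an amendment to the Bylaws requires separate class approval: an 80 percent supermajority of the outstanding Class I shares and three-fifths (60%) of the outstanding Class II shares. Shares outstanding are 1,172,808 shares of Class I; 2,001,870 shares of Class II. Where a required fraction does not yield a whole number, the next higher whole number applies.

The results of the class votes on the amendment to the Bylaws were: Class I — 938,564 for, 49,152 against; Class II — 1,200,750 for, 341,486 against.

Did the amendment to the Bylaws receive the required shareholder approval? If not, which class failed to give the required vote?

Class I: 4/5 of 1172808 = 938246.40, rounded up to 938247; 938,247 required, 938,564 in favor — approved.
Class II: 3/5 of 2001870 = 1201122; 1,201,122 required, 1,200,750 in favor — not approved.

Not approved — the Class II shares did not give the required vote.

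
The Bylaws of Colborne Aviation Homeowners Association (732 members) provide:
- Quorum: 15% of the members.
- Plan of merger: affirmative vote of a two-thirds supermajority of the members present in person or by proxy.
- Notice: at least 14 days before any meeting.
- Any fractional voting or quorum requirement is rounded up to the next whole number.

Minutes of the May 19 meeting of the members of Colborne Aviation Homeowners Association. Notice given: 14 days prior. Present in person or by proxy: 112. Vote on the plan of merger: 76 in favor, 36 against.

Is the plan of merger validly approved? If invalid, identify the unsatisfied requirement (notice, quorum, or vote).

Notice: 14 days given; 14 required. Satisfied.
Quorum: 15% of 732 = 109.80, rounded up to 110; 112 present. Satisfied.
Vote: requires two-thirds of those present (112); 2/3 of 112 = 74.67, rounded up to 75, so 75 needed; 76 in favor. Satisfied.

Valid — all requirements satisfied.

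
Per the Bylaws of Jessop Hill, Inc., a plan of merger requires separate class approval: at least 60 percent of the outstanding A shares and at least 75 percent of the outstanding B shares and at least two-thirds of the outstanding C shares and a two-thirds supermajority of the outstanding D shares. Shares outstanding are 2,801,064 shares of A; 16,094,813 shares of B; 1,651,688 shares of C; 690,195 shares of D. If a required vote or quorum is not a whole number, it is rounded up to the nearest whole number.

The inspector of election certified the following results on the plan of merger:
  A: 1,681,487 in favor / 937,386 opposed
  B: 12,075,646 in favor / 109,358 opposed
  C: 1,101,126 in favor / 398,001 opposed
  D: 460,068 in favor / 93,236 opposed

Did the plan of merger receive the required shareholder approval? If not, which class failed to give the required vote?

Not approved — the D shares did not give the required vote.

A: 3/5 of 2801064 = 1680638.40, rounded up to 1680639; 1,680,639 required, 1,681,487 in favor — approved.
B: 3/4 of 16094813 = 12071109.75, rounded up to 12071110; 12,071,110 required, 12,075,646 in favor — approved.
C: 2/3 of 1651688 = 1101125.33, rounded up to 1101126; 1,101,126 required, 1,101,126 in favor — approved.
D: 2/3 of 690195 = 460130; 460,130 required, 460,068 in favor — not approved.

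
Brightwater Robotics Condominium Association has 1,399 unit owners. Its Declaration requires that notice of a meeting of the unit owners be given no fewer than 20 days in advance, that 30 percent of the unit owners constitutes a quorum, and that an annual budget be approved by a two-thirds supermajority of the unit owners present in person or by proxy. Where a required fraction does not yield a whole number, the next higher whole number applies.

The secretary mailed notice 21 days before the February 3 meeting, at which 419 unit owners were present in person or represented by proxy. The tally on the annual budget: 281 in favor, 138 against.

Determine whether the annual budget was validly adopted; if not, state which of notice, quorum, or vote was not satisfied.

Notice: 21 days given; 20 required. Satisfied.
Quorum: 30% of 1,399 = 419.70, rounded up to 420; 419 present. Not satisfied.
Vote: requires two-thirds of those present (419); 2/3 of 419 = 279.33, rounded up to 280, so 280 needed; 281 in favor. Satisfied.

Invalid — quorum requirement not satisfied.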